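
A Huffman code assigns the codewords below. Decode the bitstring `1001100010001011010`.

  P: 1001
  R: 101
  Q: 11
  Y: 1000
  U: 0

Read left to right; each codeword is recognised as soon as it completes (prefix code):
  1001→P | 1000→Y | 1000→Y | 101→R | 101→R | 0→U
Decoded message: PYYRRU

PYYRRU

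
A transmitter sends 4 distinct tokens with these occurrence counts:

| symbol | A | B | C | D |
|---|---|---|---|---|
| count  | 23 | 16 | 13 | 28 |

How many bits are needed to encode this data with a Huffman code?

Merge the two smallest weights repeatedly:
combine C(13), B(16) → 29
combine A(23), D(28) → 51
combine 29, 51 → 80
The encoded length is the sum of every internal node's weight: 29 + 51 + 80 = 160 bits.

160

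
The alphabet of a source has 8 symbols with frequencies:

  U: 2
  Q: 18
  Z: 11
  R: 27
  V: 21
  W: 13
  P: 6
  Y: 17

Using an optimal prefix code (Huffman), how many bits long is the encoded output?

Build the Huffman tree bottom-up:
merge U(2) and P(6): 8
merge 8 and Z(11): 19
merge W(13) and Y(17): 30
merge Q(18) and 19: 37
merge V(21) and R(27): 48
merge 30 and 37: 67
merge 48 and 67: 115
The encoded length is the sum of every internal node's weight: 8 + 19 + 30 + 37 + 48 + 67 + 115 = 324 bits.

324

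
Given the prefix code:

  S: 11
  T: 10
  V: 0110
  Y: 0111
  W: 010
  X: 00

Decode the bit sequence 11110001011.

Read left to right; each codeword is recognised as soon as it completes (prefix code):
  11→S | 11→S | 00→X | 010→W | 11→S
Decoded message: SSXWS

SSXWS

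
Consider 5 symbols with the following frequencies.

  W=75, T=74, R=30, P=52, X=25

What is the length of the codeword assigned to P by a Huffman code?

Repeatedly merge the two smallest:
X(25) + R(30) → 55
P(52) + 55 → 107
T(74) + W(75) → 149
107 + 149 → 256
P sits 2 levels below the root, so its codeword is 2 bits.

2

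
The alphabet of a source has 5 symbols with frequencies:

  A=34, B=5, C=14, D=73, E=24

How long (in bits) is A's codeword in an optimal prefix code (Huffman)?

Huffman merges, smallest pair first:
combine B(5), C(14) → 19
combine 19, E(24) → 43
combine A(34), 43 → 77
combine D(73), 77 → 150
A sits 2 levels below the root, so its codeword is 2 bits.

2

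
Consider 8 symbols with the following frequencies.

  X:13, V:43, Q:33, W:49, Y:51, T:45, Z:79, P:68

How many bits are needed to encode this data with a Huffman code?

Merge the two smallest weights repeatedly:
combine X(13), Q(33) → 46
combine V(43), T(45) → 88
combine 46, W(49) → 95
combine Y(51), P(68) → 119
combine Z(79), 88 → 167
combine 95, 119 → 214
combine 167, 214 → 381
Total encoded bits = sum of merged weights = 46 + 88 + 95 + 119 + 167 + 214 + 381 = 1110.

1110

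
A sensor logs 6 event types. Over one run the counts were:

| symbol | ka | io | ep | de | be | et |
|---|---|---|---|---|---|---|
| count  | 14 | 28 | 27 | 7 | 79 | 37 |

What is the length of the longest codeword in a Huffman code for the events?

Merge the two lowest-weight nodes at each step:
combine de(7), ka(14) → 21
combine 21, ep(27) → 48
combine io(28), et(37) → 65
combine 48, 65 → 113
combine be(79), 113 → 192
The rarest symbols sit at the bottom; the longest codeword is 4 bits.

4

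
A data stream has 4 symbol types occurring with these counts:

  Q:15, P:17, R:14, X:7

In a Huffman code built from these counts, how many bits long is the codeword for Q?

Huffman merges, smallest pair first:
merge X(7) and R(14): 21
merge Q(15) and P(17): 32
merge 21 and 32: 53
Q sits 2 levels below the root, so its codeword is 2 bits.

2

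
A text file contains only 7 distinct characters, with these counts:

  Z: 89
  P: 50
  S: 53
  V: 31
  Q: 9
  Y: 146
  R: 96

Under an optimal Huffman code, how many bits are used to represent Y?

Huffman merges, smallest pair first:
merge Q(9) and V(31): 40
merge 40 and P(50): 90
merge S(53) and Z(89): 142
merge 90 and R(96): 186
merge 142 and Y(146): 288
merge 186 and 288: 474
Y's leaf is at depth 2, giving a 2-bit codeword.

2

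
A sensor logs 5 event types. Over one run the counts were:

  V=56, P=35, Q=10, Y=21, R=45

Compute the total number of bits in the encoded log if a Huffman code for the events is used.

Build the Huffman tree bottom-up:
Q(10) + Y(21) → 31
31 + P(35) → 66
R(45) + V(56) → 101
66 + 101 → 167
The encoded length is the sum of every internal node's weight: 31 + 66 + 101 + 167 = 365 bits.

365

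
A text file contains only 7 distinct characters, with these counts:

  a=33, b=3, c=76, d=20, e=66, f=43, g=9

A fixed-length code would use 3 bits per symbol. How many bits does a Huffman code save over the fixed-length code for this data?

Fixed-length: 3 bits × 250 symbols = 750 bits.
Huffman merges:
b(3) + g(9) → 12
12 + d(20) → 32
32 + a(33) → 65
f(43) + 65 → 108
e(66) + c(76) → 142
108 + 142 → 250
Huffman total = 12 + 32 + 65 + 108 + 142 + 250 = 609 bits.
Saving = 750 − 609 = 141 bits.

141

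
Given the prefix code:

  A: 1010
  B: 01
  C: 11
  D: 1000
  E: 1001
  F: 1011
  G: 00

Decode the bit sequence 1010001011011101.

AGFBCB

Read left to right; each codeword is recognised as soon as it completes (prefix code):
  1010→A | 00→G | 1011→F | 01→B | 11→C | 01→B
Decoded message: AGFBCB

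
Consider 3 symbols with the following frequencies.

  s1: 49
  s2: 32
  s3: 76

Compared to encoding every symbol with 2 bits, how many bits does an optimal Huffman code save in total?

76

Fixed-length: 2 bits × 157 symbols = 314 bits.
Huffman merges:
combine s2(32), s1(49) → 81
combine s3(76), 81 → 157
Huffman total = 81 + 157 = 238 bits.
Saving = 314 − 238 = 76 bits.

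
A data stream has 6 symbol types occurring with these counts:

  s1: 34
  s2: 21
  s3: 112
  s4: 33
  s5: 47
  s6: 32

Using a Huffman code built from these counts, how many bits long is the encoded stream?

666

Greedily combine the two least-frequent nodes:
combine s2(21), s6(32) → 53
combine s4(33), s1(34) → 67
combine s5(47), 53 → 100
combine 67, 100 → 167
combine s3(112), 167 → 279
Total encoded bits = sum of merged weights = 53 + 67 + 100 + 167 + 279 = 666.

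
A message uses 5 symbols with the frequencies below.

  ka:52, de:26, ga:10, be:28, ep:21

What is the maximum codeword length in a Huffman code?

Merge the two lowest-weight nodes at each step:
ga(10) + ep(21) → 31
de(26) + be(28) → 54
31 + ka(52) → 83
54 + 83 → 137
The first pair merged (ga, ep) ends up deepest, at depth 3.

3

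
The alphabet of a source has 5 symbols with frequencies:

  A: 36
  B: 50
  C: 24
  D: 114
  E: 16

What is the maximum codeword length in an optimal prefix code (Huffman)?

Merge the two lowest-weight nodes at each step:
combine E(16), C(24) → 40
combine A(36), 40 → 76
combine B(50), 76 → 126
combine D(114), 126 → 240
Maximum depth reached is 4.

4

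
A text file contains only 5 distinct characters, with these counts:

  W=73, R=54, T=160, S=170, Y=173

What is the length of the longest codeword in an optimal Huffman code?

Merge the two lowest-weight nodes at each step:
R(54) + W(73) → 127
127 + T(160) → 287
S(170) + Y(173) → 343
287 + 343 → 630
The first pair merged (R, W) ends up deepest, at depth 3.

3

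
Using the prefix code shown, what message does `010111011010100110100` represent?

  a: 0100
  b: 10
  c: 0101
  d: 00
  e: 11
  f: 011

cefcdea

Read left to right; each codeword is recognised as soon as it completes (prefix code):
  0101→c | 11→e | 011→f | 0101→c | 00→d | 11→e | 0100→a
Decoded message: cefcdea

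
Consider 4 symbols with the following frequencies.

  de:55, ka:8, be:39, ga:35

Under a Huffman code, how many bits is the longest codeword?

Merge the two lowest-weight nodes at each step:
ka(8) + ga(35) → 43
be(39) + 43 → 82
de(55) + 82 → 137
The rarest symbols sit at the bottom; the longest codeword is 3 bits.

3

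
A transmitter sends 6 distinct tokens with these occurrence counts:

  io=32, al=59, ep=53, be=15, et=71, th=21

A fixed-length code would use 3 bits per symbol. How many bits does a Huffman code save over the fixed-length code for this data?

147

Fixed-length: 3 bits × 251 symbols = 753 bits.
Huffman merges:
be(15) + th(21) → 36
io(32) + 36 → 68
ep(53) + al(59) → 112
68 + et(71) → 139
112 + 139 → 251
Huffman total = 36 + 68 + 112 + 139 + 251 = 606 bits.
Saving = 753 − 606 = 147 bits.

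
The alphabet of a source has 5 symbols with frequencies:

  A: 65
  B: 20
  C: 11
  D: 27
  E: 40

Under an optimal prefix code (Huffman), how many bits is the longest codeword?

4

Merge the two lowest-weight nodes at each step:
combine C(11), B(20) → 31
combine D(27), 31 → 58
combine E(40), 58 → 98
combine A(65), 98 → 163
The first pair merged (C, B) ends up deepest, at depth 4.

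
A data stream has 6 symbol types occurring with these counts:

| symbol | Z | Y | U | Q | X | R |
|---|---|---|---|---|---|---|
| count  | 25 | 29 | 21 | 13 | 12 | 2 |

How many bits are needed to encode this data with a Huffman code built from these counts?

245

Greedily combine the two least-frequent nodes:
R(2) + X(12) → 14
Q(13) + 14 → 27
U(21) + Z(25) → 46
27 + Y(29) → 56
46 + 56 → 102
Each symbol's bit-cost is frequency × depth; summing gives 245 bits (equivalently 14 + 27 + 46 + 56 + 102).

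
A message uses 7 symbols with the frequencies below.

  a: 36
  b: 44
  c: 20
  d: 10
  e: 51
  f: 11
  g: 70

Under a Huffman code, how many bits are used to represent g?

Repeatedly merge the two smallest:
merge d(10) and f(11): 21
merge c(20) and 21: 41
merge a(36) and 41: 77
merge b(44) and e(51): 95
merge g(70) and 77: 147
merge 95 and 147: 242
The subtree containing g is merged 2 times, so code length = 2.

2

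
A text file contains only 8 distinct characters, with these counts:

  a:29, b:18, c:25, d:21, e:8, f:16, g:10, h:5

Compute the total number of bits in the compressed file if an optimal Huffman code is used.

378

Merge the two smallest weights repeatedly:
combine h(5), e(8) → 13
combine g(10), 13 → 23
combine f(16), b(18) → 34
combine d(21), 23 → 44
combine c(25), a(29) → 54
combine 34, 44 → 78
combine 54, 78 → 132
The encoded length is the sum of every internal node's weight: 13 + 23 + 34 + 44 + 54 + 78 + 132 = 378 bits.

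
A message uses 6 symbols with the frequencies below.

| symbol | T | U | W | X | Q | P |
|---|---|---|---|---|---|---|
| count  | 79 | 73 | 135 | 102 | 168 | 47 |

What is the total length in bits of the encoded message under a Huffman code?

1509

Greedily combine the two least-frequent nodes:
merge P(47) and U(73): 120
merge T(79) and X(102): 181
merge 120 and W(135): 255
merge Q(168) and 181: 349
merge 255 and 349: 604
The encoded length is the sum of every internal node's weight: 120 + 181 + 255 + 349 + 604 = 1509 bits.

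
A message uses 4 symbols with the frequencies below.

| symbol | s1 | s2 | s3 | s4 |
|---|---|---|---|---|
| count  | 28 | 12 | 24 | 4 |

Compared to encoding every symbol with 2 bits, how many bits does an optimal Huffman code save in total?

12

Fixed-length: 2 bits × 68 symbols = 136 bits.
Huffman merges:
merge s4(4) and s2(12): 16
merge 16 and s3(24): 40
merge s1(28) and 40: 68
Huffman total = 16 + 40 + 68 = 124 bits.
Saving = 136 − 124 = 12 bits.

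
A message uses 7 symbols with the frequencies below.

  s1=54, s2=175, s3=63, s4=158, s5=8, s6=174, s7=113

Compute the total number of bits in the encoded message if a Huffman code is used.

Greedily combine the two least-frequent nodes:
combine s5(8), s1(54) → 62
combine 62, s3(63) → 125
combine s7(113), 125 → 238
combine s4(158), s6(174) → 332
combine s2(175), 238 → 413
combine 332, 413 → 745
The encoded length is the sum of every internal node's weight: 62 + 125 + 238 + 332 + 413 + 745 = 1915 bits.

1915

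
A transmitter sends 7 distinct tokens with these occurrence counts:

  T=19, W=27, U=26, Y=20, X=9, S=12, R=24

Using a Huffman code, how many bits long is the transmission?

379

Build the Huffman tree bottom-up:
combine X(9), S(12) → 21
combine T(19), Y(20) → 39
combine 21, R(24) → 45
combine U(26), W(27) → 53
combine 39, 45 → 84
combine 53, 84 → 137
Total encoded bits = sum of merged weights = 21 + 39 + 45 + 53 + 84 + 137 = 379.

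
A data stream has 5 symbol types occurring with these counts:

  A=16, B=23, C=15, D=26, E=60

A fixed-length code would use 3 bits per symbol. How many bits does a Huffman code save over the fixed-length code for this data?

Fixed-length: 3 bits × 140 symbols = 420 bits.
Huffman merges:
C(15) + A(16) → 31
B(23) + D(26) → 49
31 + 49 → 80
E(60) + 80 → 140
Huffman total = 31 + 49 + 80 + 140 = 300 bits.
Saving = 420 − 300 = 120 bits.

120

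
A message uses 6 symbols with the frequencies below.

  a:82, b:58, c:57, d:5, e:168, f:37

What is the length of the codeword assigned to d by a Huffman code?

Build the tree from the bottom:
merge d(5) and f(37): 42
merge 42 and c(57): 99
merge b(58) and a(82): 140
merge 99 and 140: 239
merge e(168) and 239: 407
d sits 4 levels below the root, so its codeword is 4 bits.

4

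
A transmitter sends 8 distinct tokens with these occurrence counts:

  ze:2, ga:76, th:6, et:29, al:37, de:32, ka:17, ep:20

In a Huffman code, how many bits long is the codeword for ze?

Build the tree from the bottom:
combine ze(2), th(6) → 8
combine 8, ka(17) → 25
combine ep(20), 25 → 45
combine et(29), de(32) → 61
combine al(37), 45 → 82
combine 61, ga(76) → 137
combine 82, 137 → 219
ze sits 5 levels below the root, so its codeword is 5 bits.

5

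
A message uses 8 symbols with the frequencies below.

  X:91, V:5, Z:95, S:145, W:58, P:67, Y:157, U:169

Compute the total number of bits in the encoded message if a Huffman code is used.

Merge the two smallest weights repeatedly:
combine V(5), W(58) → 63
combine 63, P(67) → 130
combine X(91), Z(95) → 186
combine 130, S(145) → 275
combine Y(157), U(169) → 326
combine 186, 275 → 461
combine 326, 461 → 787
The encoded length is the sum of every internal node's weight: 63 + 130 + 186 + 275 + 326 + 461 + 787 = 2228 bits.

2228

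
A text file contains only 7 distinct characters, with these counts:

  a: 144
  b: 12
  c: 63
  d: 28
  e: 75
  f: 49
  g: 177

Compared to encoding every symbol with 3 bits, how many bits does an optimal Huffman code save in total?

281

Fixed-length: 3 bits × 548 symbols = 1644 bits.
Huffman merges:
b(12) + d(28) → 40
40 + f(49) → 89
c(63) + e(75) → 138
89 + 138 → 227
a(144) + g(177) → 321
227 + 321 → 548
Huffman total = 40 + 89 + 138 + 227 + 321 + 548 = 1363 bits.
Saving = 1644 − 1363 = 281 bits.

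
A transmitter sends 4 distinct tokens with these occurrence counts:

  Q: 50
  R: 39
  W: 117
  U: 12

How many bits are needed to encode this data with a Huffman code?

Merge the two smallest weights repeatedly:
combine U(12), R(39) → 51
combine Q(50), 51 → 101
combine 101, W(117) → 218
Each symbol's bit-cost is frequency × depth; summing gives 370 bits (equivalently 51 + 101 + 218).

370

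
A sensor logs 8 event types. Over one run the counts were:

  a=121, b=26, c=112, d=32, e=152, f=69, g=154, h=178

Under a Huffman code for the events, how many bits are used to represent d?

Huffman merges, smallest pair first:
combine b(26), d(32) → 58
combine 58, f(69) → 127
combine c(112), a(121) → 233
combine 127, e(152) → 279
combine g(154), h(178) → 332
combine 233, 279 → 512
combine 332, 512 → 844
d's leaf is at depth 5, giving a 5-bit codeword.

5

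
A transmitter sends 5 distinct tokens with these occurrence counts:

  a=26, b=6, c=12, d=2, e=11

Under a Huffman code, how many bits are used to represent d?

4

Repeatedly merge the two smallest:
merge d(2) and b(6): 8
merge 8 and e(11): 19
merge c(12) and 19: 31
merge a(26) and 31: 57
d's leaf is at depth 4, giving a 4-bit codeword.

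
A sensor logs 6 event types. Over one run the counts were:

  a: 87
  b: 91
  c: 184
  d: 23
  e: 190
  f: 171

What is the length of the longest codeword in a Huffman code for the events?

Merge the two lowest-weight nodes at each step:
merge d(23) and a(87): 110
merge b(91) and 110: 201
merge f(171) and c(184): 355
merge e(190) and 201: 391
merge 355 and 391: 746
The first pair merged (d, a) ends up deepest, at depth 4.

4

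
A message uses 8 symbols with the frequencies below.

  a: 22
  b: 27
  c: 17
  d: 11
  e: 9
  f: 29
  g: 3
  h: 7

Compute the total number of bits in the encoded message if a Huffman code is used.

348

Build the Huffman tree bottom-up:
merge g(3) and h(7): 10
merge e(9) and 10: 19
merge d(11) and c(17): 28
merge 19 and a(22): 41
merge b(27) and 28: 55
merge f(29) and 41: 70
merge 55 and 70: 125
Total encoded bits = sum of merged weights = 10 + 19 + 28 + 41 + 55 + 70 + 125 = 348.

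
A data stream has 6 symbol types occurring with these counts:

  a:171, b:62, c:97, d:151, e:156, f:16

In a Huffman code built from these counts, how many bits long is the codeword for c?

Repeatedly merge the two smallest:
merge f(16) and b(62): 78
merge 78 and c(97): 175
merge d(151) and e(156): 307
merge a(171) and 175: 346
merge 307 and 346: 653
c's leaf is at depth 3, giving a 3-bit codeword.

3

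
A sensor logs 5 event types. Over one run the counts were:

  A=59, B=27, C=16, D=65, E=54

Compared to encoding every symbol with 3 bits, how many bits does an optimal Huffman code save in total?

178

Fixed-length: 3 bits × 221 symbols = 663 bits.
Huffman merges:
merge C(16) and B(27): 43
merge 43 and E(54): 97
merge A(59) and D(65): 124
merge 97 and 124: 221
Huffman total = 43 + 97 + 124 + 221 = 485 bits.
Saving = 663 − 485 = 178 bits.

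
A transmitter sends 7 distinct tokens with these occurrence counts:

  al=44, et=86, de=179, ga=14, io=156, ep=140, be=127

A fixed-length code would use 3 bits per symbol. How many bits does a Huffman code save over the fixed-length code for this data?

Fixed-length: 3 bits × 746 symbols = 2238 bits.
Huffman merges:
merge ga(14) and al(44): 58
merge 58 and et(86): 144
merge be(127) and ep(140): 267
merge 144 and io(156): 300
merge de(179) and 267: 446
merge 300 and 446: 746
Huffman total = 58 + 144 + 267 + 300 + 446 + 746 = 1961 bits.
Saving = 2238 − 1961 = 277 bits.

277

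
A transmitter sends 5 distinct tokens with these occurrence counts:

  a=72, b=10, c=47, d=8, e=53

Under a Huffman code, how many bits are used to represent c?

3

Repeatedly merge the two smallest:
merge d(8) and b(10): 18
merge 18 and c(47): 65
merge e(53) and 65: 118
merge a(72) and 118: 190
c's leaf is at depth 3, giving a 3-bit codeword.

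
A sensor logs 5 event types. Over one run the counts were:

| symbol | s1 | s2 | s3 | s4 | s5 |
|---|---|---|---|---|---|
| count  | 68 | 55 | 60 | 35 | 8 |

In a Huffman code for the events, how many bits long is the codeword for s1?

2

Repeatedly merge the two smallest:
merge s5(8) and s4(35): 43
merge 43 and s2(55): 98
merge s3(60) and s1(68): 128
merge 98 and 128: 226
s1 sits 2 levels below the root, so its codeword is 2 bits.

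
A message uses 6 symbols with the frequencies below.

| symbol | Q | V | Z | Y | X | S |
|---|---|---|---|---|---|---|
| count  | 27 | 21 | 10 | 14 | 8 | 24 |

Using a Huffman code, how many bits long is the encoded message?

258

Greedily combine the two least-frequent nodes:
X(8) + Z(10) → 18
Y(14) + 18 → 32
V(21) + S(24) → 45
Q(27) + 32 → 59
45 + 59 → 104
The encoded length is the sum of every internal node's weight: 18 + 32 + 45 + 59 + 104 = 258 bits.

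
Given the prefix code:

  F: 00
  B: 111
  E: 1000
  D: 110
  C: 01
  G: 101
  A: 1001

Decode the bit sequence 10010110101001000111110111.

ACGCFEBDB

Read left to right; each codeword is recognised as soon as it completes (prefix code):
  1001→A | 01→C | 101→G | 01→C | 00→F | 1000→E | 111→B | 110→D | 111→B
Decoded message: ACGCFEBDB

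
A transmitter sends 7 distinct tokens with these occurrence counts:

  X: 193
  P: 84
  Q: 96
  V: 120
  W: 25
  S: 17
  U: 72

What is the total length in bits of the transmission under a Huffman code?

Merge the two smallest weights repeatedly:
S(17) + W(25) → 42
42 + U(72) → 114
P(84) + Q(96) → 180
114 + V(120) → 234
180 + X(193) → 373
234 + 373 → 607
Total encoded bits = sum of merged weights = 42 + 114 + 180 + 234 + 373 + 607 = 1550.

1550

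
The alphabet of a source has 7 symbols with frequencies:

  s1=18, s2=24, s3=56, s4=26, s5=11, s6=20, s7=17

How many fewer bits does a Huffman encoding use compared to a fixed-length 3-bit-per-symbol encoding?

56

Fixed-length: 3 bits × 172 symbols = 516 bits.
Huffman merges:
merge s5(11) and s7(17): 28
merge s1(18) and s6(20): 38
merge s2(24) and s4(26): 50
merge 28 and 38: 66
merge 50 and s3(56): 106
merge 66 and 106: 172
Huffman total = 28 + 38 + 50 + 66 + 106 + 172 = 460 bits.
Saving = 516 − 460 = 56 bits.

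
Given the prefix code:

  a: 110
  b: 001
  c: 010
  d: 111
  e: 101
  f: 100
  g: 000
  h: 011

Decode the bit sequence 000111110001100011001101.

gdabfhbe

Read left to right; each codeword is recognised as soon as it completes (prefix code):
  000→g | 111→d | 110→a | 001→b | 100→f | 011→h | 001→b | 101→e
Decoded message: gdabfhbe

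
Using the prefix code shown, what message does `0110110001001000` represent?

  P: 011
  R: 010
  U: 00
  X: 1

Read left to right; each codeword is recognised as soon as it completes (prefix code):
  011→P | 011→P | 00→U | 010→R | 010→R | 00→U
Decoded message: PPURRU

PPURRU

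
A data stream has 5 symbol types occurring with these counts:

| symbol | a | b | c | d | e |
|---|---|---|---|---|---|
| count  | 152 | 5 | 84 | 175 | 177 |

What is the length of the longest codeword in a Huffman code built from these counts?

Merge the two lowest-weight nodes at each step:
combine b(5), c(84) → 89
combine 89, a(152) → 241
combine d(175), e(177) → 352
combine 241, 352 → 593
Maximum depth reached is 3.

3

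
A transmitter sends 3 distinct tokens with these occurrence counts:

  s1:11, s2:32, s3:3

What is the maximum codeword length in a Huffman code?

2

Merge the two lowest-weight nodes at each step:
merge s3(3) and s1(11): 14
merge 14 and s2(32): 46
The rarest symbols sit at the bottom; the longest codeword is 2 bits.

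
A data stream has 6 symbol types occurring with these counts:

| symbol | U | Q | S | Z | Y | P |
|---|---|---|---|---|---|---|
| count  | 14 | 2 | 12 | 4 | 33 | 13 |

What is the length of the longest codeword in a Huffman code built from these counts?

4

Merge the two lowest-weight nodes at each step:
Q(2) + Z(4) → 6
6 + S(12) → 18
P(13) + U(14) → 27
18 + 27 → 45
Y(33) + 45 → 78
The rarest symbols sit at the bottom; the longest codeword is 4 bits.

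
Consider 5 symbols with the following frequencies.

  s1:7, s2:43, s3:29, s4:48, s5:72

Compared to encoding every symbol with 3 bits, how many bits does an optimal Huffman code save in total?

Fixed-length: 3 bits × 199 symbols = 597 bits.
Huffman merges:
merge s1(7) and s3(29): 36
merge 36 and s2(43): 79
merge s4(48) and s5(72): 120
merge 79 and 120: 199
Huffman total = 36 + 79 + 120 + 199 = 434 bits.
Saving = 597 − 434 = 163 bits.

163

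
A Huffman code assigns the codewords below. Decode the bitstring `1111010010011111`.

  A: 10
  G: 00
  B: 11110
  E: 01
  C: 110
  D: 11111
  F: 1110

BAEGD

Read left to right; each codeword is recognised as soon as it completes (prefix code):
  11110→B | 10→A | 01→E | 00→G | 11111→D
Decoded message: BAEGD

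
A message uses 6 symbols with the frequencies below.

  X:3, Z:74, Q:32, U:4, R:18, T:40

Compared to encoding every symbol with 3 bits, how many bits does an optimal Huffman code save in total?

Fixed-length: 3 bits × 171 symbols = 513 bits.
Huffman merges:
X(3) + U(4) → 7
7 + R(18) → 25
25 + Q(32) → 57
T(40) + 57 → 97
Z(74) + 97 → 171
Huffman total = 7 + 25 + 57 + 97 + 171 = 357 bits.
Saving = 513 − 357 = 156 bits.

156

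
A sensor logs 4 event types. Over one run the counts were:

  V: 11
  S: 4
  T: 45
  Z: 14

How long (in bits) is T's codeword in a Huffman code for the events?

Repeatedly merge the two smallest:
combine S(4), V(11) → 15
combine Z(14), 15 → 29
combine 29, T(45) → 74
T is merged only at the final step, so code length = 1.

1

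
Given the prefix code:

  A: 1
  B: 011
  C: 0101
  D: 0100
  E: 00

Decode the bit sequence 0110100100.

BDAE

Read left to right; each codeword is recognised as soon as it completes (prefix code):
  011→B | 0100→D | 1→A | 00→E
Decoded message: BDAE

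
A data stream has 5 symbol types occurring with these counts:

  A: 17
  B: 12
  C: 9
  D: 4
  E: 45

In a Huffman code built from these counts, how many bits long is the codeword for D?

Huffman merges, smallest pair first:
combine D(4), C(9) → 13
combine B(12), 13 → 25
combine A(17), 25 → 42
combine 42, E(45) → 87
D's leaf is at depth 4, giving a 4-bit codeword.

4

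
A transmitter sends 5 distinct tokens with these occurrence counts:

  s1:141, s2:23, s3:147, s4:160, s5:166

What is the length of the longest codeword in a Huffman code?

Merge the two lowest-weight nodes at each step:
s2(23) + s1(141) → 164
s3(147) + s4(160) → 307
164 + s5(166) → 330
307 + 330 → 637
The first pair merged (s2, s1) ends up deepest, at depth 3.

3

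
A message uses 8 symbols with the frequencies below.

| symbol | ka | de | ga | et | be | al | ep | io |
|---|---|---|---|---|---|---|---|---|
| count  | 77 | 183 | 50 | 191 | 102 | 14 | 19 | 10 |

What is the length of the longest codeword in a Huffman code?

Merge the two lowest-weight nodes at each step:
combine io(10), al(14) → 24
combine ep(19), 24 → 43
combine 43, ga(50) → 93
combine ka(77), 93 → 170
combine be(102), 170 → 272
combine de(183), et(191) → 374
combine 272, 374 → 646
The first pair merged (io, al) ends up deepest, at depth 6.

6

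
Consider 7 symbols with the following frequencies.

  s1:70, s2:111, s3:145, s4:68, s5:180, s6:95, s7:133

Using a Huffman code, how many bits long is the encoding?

Merge the two smallest weights repeatedly:
s4(68) + s1(70) → 138
s6(95) + s2(111) → 206
s7(133) + 138 → 271
s3(145) + s5(180) → 325
206 + 271 → 477
325 + 477 → 802
Each symbol's bit-cost is frequency × depth; summing gives 2219 bits (equivalently 138 + 206 + 271 + 325 + 477 + 802).

2219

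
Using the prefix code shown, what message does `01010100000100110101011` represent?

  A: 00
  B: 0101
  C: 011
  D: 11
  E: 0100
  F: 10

Read left to right; each codeword is recognised as soon as it completes (prefix code):
  0101→B | 0100→E | 00→A | 0100→E | 11→D | 0101→B | 011→C
Decoded message: BEAEDBC

BEAEDBC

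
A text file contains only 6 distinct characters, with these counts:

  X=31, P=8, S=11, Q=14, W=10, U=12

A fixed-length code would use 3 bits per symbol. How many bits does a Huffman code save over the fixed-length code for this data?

Fixed-length: 3 bits × 86 symbols = 258 bits.
Huffman merges:
combine P(8), W(10) → 18
combine S(11), U(12) → 23
combine Q(14), 18 → 32
combine 23, X(31) → 54
combine 32, 54 → 86
Huffman total = 18 + 23 + 32 + 54 + 86 = 213 bits.
Saving = 258 − 213 = 45 bits.

45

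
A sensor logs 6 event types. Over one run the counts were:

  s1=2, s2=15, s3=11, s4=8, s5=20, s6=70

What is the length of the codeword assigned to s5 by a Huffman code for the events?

Huffman merges, smallest pair first:
merge s1(2) and s4(8): 10
merge 10 and s3(11): 21
merge s2(15) and s5(20): 35
merge 21 and 35: 56
merge 56 and s6(70): 126
s5's leaf is at depth 3, giving a 3-bit codeword.

3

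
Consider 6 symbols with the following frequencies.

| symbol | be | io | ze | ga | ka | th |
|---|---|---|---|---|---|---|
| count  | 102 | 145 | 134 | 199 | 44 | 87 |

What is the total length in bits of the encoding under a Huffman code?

1786

Build the Huffman tree bottom-up:
combine ka(44), th(87) → 131
combine be(102), 131 → 233
combine ze(134), io(145) → 279
combine ga(199), 233 → 432
combine 279, 432 → 711
The encoded length is the sum of every internal node's weight: 131 + 233 + 279 + 432 + 711 = 1786 bits.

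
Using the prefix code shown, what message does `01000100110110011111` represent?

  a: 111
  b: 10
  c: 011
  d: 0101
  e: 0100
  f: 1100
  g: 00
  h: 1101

Read left to right; each codeword is recognised as soon as it completes (prefix code):
  0100→e | 0100→e | 1101→h | 10→b | 011→c | 111→a
Decoded message: eehbca

eehbca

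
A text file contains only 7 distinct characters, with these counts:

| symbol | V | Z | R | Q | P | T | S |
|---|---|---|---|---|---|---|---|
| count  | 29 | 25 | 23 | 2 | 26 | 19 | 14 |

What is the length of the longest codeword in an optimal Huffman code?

4

Merge the two lowest-weight nodes at each step:
Q(2) + S(14) → 16
16 + T(19) → 35
R(23) + Z(25) → 48
P(26) + V(29) → 55
35 + 48 → 83
55 + 83 → 138
The first pair merged (Q, S) ends up deepest, at depth 4.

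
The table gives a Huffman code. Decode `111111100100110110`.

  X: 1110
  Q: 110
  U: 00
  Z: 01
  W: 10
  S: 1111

SXZUQQ

Read left to right; each codeword is recognised as soon as it completes (prefix code):
  1111→S | 1110→X | 01→Z | 00→U | 110→Q | 110→Q
Decoded message: SXZUQQ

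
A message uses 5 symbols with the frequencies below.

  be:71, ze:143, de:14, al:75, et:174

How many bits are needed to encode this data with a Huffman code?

Build the Huffman tree bottom-up:
de(14) + be(71) → 85
al(75) + 85 → 160
ze(143) + 160 → 303
et(174) + 303 → 477
Total encoded bits = sum of merged weights = 85 + 160 + 303 + 477 = 1025.

1025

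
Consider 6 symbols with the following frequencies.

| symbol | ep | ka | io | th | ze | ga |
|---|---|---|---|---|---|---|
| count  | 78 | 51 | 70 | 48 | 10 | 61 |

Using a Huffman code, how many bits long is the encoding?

Greedily combine the two least-frequent nodes:
ze(10) + th(48) → 58
ka(51) + 58 → 109
ga(61) + io(70) → 131
ep(78) + 109 → 187
131 + 187 → 318
Total encoded bits = sum of merged weights = 58 + 109 + 131 + 187 + 318 = 803.

803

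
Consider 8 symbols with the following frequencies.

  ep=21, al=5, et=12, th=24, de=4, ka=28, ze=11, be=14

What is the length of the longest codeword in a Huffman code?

5

Merge the two lowest-weight nodes at each step:
combine de(4), al(5) → 9
combine 9, ze(11) → 20
combine et(12), be(14) → 26
combine 20, ep(21) → 41
combine th(24), 26 → 50
combine ka(28), 41 → 69
combine 50, 69 → 119
The first pair merged (de, al) ends up deepest, at depth 5.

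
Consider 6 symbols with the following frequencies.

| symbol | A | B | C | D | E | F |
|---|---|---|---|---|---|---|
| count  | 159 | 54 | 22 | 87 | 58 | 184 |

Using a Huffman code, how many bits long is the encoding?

1338

Greedily combine the two least-frequent nodes:
merge C(22) and B(54): 76
merge E(58) and 76: 134
merge D(87) and 134: 221
merge A(159) and F(184): 343
merge 221 and 343: 564
Each symbol's bit-cost is frequency × depth; summing gives 1338 bits (equivalently 76 + 134 + 221 + 343 + 564).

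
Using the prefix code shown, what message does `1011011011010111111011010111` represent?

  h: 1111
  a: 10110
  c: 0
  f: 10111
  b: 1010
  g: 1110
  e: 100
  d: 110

Read left to right; each codeword is recognised as soon as it completes (prefix code):
  10110→a | 110→d | 110→d | 10111→f | 1110→g | 110→d | 10111→f
Decoded message: addfgdf

addfgdf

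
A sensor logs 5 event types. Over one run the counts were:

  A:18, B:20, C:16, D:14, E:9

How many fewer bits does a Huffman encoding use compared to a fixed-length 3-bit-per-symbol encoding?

54

Fixed-length: 3 bits × 77 symbols = 231 bits.
Huffman merges:
combine E(9), D(14) → 23
combine C(16), A(18) → 34
combine B(20), 23 → 43
combine 34, 43 → 77
Huffman total = 23 + 34 + 43 + 77 = 177 bits.
Saving = 231 − 177 = 54 bits.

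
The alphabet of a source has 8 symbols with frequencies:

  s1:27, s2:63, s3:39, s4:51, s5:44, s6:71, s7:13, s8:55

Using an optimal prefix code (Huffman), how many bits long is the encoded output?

1058

Build the Huffman tree bottom-up:
s7(13) + s1(27) → 40
s3(39) + 40 → 79
s5(44) + s4(51) → 95
s8(55) + s2(63) → 118
s6(71) + 79 → 150
95 + 118 → 213
150 + 213 → 363
Total encoded bits = sum of merged weights = 40 + 79 + 95 + 118 + 150 + 213 + 363 = 1058.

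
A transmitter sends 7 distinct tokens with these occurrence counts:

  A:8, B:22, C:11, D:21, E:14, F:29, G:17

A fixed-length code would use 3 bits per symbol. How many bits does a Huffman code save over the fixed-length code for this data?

32

Fixed-length: 3 bits × 122 symbols = 366 bits.
Huffman merges:
combine A(8), C(11) → 19
combine E(14), G(17) → 31
combine 19, D(21) → 40
combine B(22), F(29) → 51
combine 31, 40 → 71
combine 51, 71 → 122
Huffman total = 19 + 31 + 40 + 51 + 71 + 122 = 334 bits.
Saving = 366 − 334 = 32 bits.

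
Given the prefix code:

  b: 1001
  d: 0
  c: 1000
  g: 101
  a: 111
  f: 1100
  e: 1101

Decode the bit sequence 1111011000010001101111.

agcdcea

Read left to right; each codeword is recognised as soon as it completes (prefix code):
  111→a | 101→g | 1000→c | 0→d | 1000→c | 1101→e | 111→a
Decoded message: agcdcea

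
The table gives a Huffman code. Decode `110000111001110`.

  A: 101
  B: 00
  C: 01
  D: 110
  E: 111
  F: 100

Read left to right; each codeword is recognised as soon as it completes (prefix code):
  110→D | 00→B | 01→C | 110→D | 01→C | 110→D
Decoded message: DBCDCD

DBCDCD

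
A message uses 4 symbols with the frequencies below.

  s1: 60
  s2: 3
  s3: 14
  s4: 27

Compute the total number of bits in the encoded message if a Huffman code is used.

Merge the two smallest weights repeatedly:
combine s2(3), s3(14) → 17
combine 17, s4(27) → 44
combine 44, s1(60) → 104
The encoded length is the sum of every internal node's weight: 17 + 44 + 104 = 165 bits.

165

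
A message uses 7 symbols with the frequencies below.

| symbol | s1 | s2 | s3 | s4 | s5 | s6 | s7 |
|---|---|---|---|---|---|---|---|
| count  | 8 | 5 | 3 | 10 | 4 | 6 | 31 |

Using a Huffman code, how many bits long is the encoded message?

157

Build the Huffman tree bottom-up:
combine s3(3), s5(4) → 7
combine s2(5), s6(6) → 11
combine 7, s1(8) → 15
combine s4(10), 11 → 21
combine 15, 21 → 36
combine s7(31), 36 → 67
Total encoded bits = sum of merged weights = 7 + 11 + 15 + 21 + 36 + 67 = 157.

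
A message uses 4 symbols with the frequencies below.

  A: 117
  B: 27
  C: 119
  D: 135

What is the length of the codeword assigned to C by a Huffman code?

2

Huffman merges, smallest pair first:
merge B(27) and A(117): 144
merge C(119) and D(135): 254
merge 144 and 254: 398
C's leaf is at depth 2, giving a 2-bit codeword.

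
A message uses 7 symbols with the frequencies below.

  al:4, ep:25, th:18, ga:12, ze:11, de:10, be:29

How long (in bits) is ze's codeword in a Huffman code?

3

Repeatedly merge the two smallest:
combine al(4), de(10) → 14
combine ze(11), ga(12) → 23
combine 14, th(18) → 32
combine 23, ep(25) → 48
combine be(29), 32 → 61
combine 48, 61 → 109
The subtree containing ze is merged 3 times, so code length = 3.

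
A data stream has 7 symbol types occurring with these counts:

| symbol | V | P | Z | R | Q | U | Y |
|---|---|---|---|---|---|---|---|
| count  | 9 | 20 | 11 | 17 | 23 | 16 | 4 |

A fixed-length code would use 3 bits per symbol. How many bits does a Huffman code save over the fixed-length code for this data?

Fixed-length: 3 bits × 100 symbols = 300 bits.
Huffman merges:
combine Y(4), V(9) → 13
combine Z(11), 13 → 24
combine U(16), R(17) → 33
combine P(20), Q(23) → 43
combine 24, 33 → 57
combine 43, 57 → 100
Huffman total = 13 + 24 + 33 + 43 + 57 + 100 = 270 bits.
Saving = 300 − 270 = 30 bits.

30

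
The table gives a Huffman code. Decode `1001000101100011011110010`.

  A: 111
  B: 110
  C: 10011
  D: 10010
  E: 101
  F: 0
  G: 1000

Read left to right; each codeword is recognised as soon as it completes (prefix code):
  10010→D | 0→F | 0→F | 101→E | 1000→G | 110→B | 111→A | 10010→D
Decoded message: DFFEGBAD

DFFEGBAD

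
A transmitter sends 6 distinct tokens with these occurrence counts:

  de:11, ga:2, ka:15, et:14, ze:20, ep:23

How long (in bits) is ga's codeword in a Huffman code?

Repeatedly merge the two smallest:
combine ga(2), de(11) → 13
combine 13, et(14) → 27
combine ka(15), ze(20) → 35
combine ep(23), 27 → 50
combine 35, 50 → 85
The subtree containing ga is merged 4 times, so code length = 4.

4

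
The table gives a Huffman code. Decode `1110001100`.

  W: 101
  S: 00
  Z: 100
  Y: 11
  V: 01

Read left to right; each codeword is recognised as soon as it completes (prefix code):
  11→Y | 100→Z | 01→V | 100→Z
Decoded message: YZVZ

YZVZ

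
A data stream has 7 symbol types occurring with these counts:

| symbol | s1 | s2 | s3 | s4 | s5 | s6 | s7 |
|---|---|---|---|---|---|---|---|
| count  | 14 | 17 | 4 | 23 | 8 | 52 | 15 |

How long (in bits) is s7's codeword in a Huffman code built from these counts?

3

Huffman merges, smallest pair first:
s3(4) + s5(8) → 12
12 + s1(14) → 26
s7(15) + s2(17) → 32
s4(23) + 26 → 49
32 + 49 → 81
s6(52) + 81 → 133
s7's leaf is at depth 3, giving a 3-bit codeword.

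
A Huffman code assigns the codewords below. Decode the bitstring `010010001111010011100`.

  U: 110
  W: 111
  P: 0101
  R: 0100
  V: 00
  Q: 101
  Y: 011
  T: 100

RTYUTWV

Read left to right; each codeword is recognised as soon as it completes (prefix code):
  0100→R | 100→T | 011→Y | 110→U | 100→T | 111→W | 00→V
Decoded message: RTYUTWV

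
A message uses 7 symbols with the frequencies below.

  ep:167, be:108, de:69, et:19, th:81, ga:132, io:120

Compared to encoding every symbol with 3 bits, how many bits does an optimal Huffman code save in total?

211

Fixed-length: 3 bits × 696 symbols = 2088 bits.
Huffman merges:
combine et(19), de(69) → 88
combine th(81), 88 → 169
combine be(108), io(120) → 228
combine ga(132), ep(167) → 299
combine 169, 228 → 397
combine 299, 397 → 696
Huffman total = 88 + 169 + 228 + 299 + 397 + 696 = 1877 bits.
Saving = 2088 − 1877 = 211 bits.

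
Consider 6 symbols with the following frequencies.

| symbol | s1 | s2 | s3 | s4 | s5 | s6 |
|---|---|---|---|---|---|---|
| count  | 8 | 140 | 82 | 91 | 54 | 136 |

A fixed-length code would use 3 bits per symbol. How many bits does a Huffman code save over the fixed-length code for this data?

305

Fixed-length: 3 bits × 511 symbols = 1533 bits.
Huffman merges:
combine s1(8), s5(54) → 62
combine 62, s3(82) → 144
combine s4(91), s6(136) → 227
combine s2(140), 144 → 284
combine 227, 284 → 511
Huffman total = 62 + 144 + 227 + 284 + 511 = 1228 bits.
Saving = 1533 − 1228 = 305 bits.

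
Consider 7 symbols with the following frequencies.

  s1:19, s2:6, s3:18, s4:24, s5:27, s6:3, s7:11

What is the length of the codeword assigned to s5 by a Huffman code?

2

Huffman merges, smallest pair first:
combine s6(3), s2(6) → 9
combine 9, s7(11) → 20
combine s3(18), s1(19) → 37
combine 20, s4(24) → 44
combine s5(27), 37 → 64
combine 44, 64 → 108
s5's leaf is at depth 2, giving a 2-bit codeword.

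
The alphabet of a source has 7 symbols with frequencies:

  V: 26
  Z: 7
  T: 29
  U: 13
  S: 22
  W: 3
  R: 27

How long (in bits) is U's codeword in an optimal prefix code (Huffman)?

4

Repeatedly merge the two smallest:
combine W(3), Z(7) → 10
combine 10, U(13) → 23
combine S(22), 23 → 45
combine V(26), R(27) → 53
combine T(29), 45 → 74
combine 53, 74 → 127
The subtree containing U is merged 4 times, so code length = 4.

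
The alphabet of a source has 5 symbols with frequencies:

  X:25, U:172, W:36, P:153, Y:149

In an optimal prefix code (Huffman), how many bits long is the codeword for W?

Huffman merges, smallest pair first:
combine X(25), W(36) → 61
combine 61, Y(149) → 210
combine P(153), U(172) → 325
combine 210, 325 → 535
W sits 3 levels below the root, so its codeword is 3 bits.

3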